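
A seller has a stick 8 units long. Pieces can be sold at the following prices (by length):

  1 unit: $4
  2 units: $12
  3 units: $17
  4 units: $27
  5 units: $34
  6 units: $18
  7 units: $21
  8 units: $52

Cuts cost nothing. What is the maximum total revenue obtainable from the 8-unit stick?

54

Build best[k] bottom-up: best[k] = max over allowed piece i of (p[i] + best[k−i]).
best[1] = 4
best[2] = max(4+4, 12+0) = 12
best[3] = max(4+12, 12+4, 17+0) = 17
best[4] = max(4+17, 12+12, 17+4, 27+0) = 27
best[5] = max(4+27, 12+17, 17+12, 27+4, 34+0) = 34
best[6] = max(4+34, 12+27, 17+17, 27+12, 34+4, 18+0) = 39
best[7] = max(4+39, 12+34, 17+27, …, 18+4, 21+0) = 46
best[8] = max(4+46, 12+39, 17+34, …, 21+4, 52+0) = 54
One optimal cutting: 4 + 4 → $27 + $27 = $54.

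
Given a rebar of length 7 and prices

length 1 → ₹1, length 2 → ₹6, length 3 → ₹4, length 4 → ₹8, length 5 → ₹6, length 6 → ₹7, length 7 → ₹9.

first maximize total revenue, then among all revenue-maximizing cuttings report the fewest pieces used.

Build r[k] bottom-up: r[k] = max over allowed piece i of (p[i] + r[k−i]).
r[1] = 1
r[2] = 6
r[3] = 7  (first piece 1, then r[2]=6)
r[4] = 12  (first piece 2, then r[2]=6)
r[5] = 13  (first piece 1, then r[4]=12)
r[6] = 18  (first piece 2, then r[4]=12)
r[7] = 19  (first piece 1, then r[6]=18)
Maximum revenue is ₹19.
Now minimize piece count subject to staying optimal: for each k, pieces[k] = 1 + min over i with p[i]+r[k−i]=r[k] of pieces[k−i].
pieces[4] = 2
pieces[5] = 3
pieces[6] = 3
pieces[7] = 4

4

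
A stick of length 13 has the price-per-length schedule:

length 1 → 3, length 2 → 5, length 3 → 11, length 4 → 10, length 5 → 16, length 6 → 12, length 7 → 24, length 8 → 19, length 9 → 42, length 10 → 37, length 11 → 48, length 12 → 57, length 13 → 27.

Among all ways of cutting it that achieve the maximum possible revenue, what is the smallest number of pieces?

2

Let r[k] be the best obtainable value from length k. For each k, try every first piece i and keep the best of price[i] + r[k−i].
r[1] = 3
r[2] = max(3+3, 5+0) = 6
r[3] = max(3+6, 5+3, 11+0) = 11
r[4] = max(3+11, 5+6, 11+3, 10+0) = 14
r[5] = max(3+14, 5+11, 11+6, 10+3, 16+0) = 17
r[6] = max(3+17, 5+14, 11+11, 10+6, 16+3, 12+0) = 22
r[7] = max(3+22, 5+17, 11+14, …, 12+3, 24+0) = 25
r[8] = max(3+25, 5+22, 11+17, …, 24+3, 19+0) = 28
r[9] = max(3+28, 5+25, 11+22, …, 19+3, 42+0) = 42
r[10] = max(3+42, 5+28, 11+25, …, 42+3, 37+0) = 45
r[11] = max(3+45, 5+42, 11+28, …, 37+3, 48+0) = 48
r[12] = max(3+48, 5+45, 11+42, …, 48+3, 57+0) = 57
r[13] = max(3+57, 5+48, 11+45, …, 57+3, 27+0) = 60
Maximum revenue is 60.
Now minimize piece count subject to staying optimal: for each k, pieces[k] = 1 + min over i with p[i]+r[k−i]=r[k] of pieces[k−i].
pieces[10] = 2
pieces[11] = 1
pieces[12] = 1
pieces[13] = 2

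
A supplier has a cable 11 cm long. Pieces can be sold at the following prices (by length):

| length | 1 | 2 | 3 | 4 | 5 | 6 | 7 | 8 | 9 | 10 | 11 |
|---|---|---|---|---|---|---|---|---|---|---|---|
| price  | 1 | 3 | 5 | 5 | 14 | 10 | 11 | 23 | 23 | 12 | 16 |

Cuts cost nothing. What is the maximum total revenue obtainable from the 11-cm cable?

Let v[k] be the best obtainable value from length k. For each k, try every first piece i and keep the best of price[i] + v[k−i].
v[1] = 1
v[2] = 3
v[3] = 5
v[4] = 6  (first piece 1, then v[3]=5)
v[5] = 14
v[6] = 15  (first piece 1, then v[5]=14)
v[7] = 17  (first piece 2, then v[5]=14)
v[8] = 23
v[9] = 24  (first piece 1, then v[8]=23)
v[10] = 28  (first piece 5, then v[5]=14)
v[11] = 29  (first piece 1, then v[10]=28)
One optimal cutting: 5 + 5 + 1 → 14 + 14 + 1 = 29.

29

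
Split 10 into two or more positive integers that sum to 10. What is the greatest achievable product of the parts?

36

Define m[k] = max over 1≤i<k of i · max(k−i, m[k−i]); the inner max lets the remainder stay uncut if that's better.
Small cases: m[2]=1, m[3]=2, m[4]=4.
m[5] = 2·max(3,2) = 2·3 = 6
m[6] = 3·max(3,2) = 3·3 = 9
m[7] = 2·max(5,6) = 2·6 = 12
m[8] = 2·max(6,9) = 2·9 = 18
m[9] = 3·max(6,9) = 3·9 = 27
m[10] = 2·max(8,18) = 2·18 = 36
One optimal split: 3 + 3 + 2 + 2; product 3·3·2·2 = 36.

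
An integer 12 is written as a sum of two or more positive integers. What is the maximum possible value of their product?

81

Let P[k] be the best product for length k (with at least one cut). For each first piece i, the rest contributes max(k−i, P[k−i]).
P[2] = 1*max(1,0) = 1*1 = 1
P[3] = 1*max(2,1) = 1*2 = 2
P[4] = 2*max(2,1) = 2*2 = 4
P[5] = 2*max(3,2) = 2*3 = 6
P[6] = 3*max(3,2) = 3*3 = 9
P[7] = 2*max(5,6) = 2*6 = 12
P[8] = 2*max(6,9) = 2*9 = 18
P[9] = 3*max(6,9) = 3*9 = 27
P[10] = 2*max(8,18) = 2*18 = 36
P[11] = 2*max(9,27) = 2*27 = 54
P[12] = 3*max(9,27) = 3*27 = 81
One optimal split: 3 + 3 + 3 + 3; product 3*3*3*3 = 81.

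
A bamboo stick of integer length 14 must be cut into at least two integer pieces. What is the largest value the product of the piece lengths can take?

Let g[k] be the best product for length k (with at least one cut). For each first piece i, the rest contributes max(k−i, g[k−i]).
Small cases: g[2]=1, g[3]=2, g[4]=4, g[5]=6, g[6]=9, g[7]=12.
g[8] = 2·max(6,9) = 2·9 = 18
g[9] = 3·max(6,9) = 3·9 = 27
g[10] = 2·max(8,18) = 2·18 = 36
g[11] = 2·max(9,27) = 2·27 = 54
g[12] = 3·max(9,27) = 3·27 = 81
g[13] = 2·max(11,54) = 2·54 = 108
g[14] = 2·max(12,81) = 2·81 = 162
One optimal split: 3 + 3 + 3 + 3 + 2; product 3·3·3·3·2 = 162.

162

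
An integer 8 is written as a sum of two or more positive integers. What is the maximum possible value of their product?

18

Fill m[k] for k=2..8: at each k try every first piece i and multiply by the better of (k−i) uncut or m[k−i].
m[2] = 1*max(1,0) = 1*1 = 1
m[3] = 1*max(2,1) = 1*2 = 2
m[4] = 2*max(2,1) = 2*2 = 4
m[5] = 2*max(3,2) = 2*3 = 6
m[6] = 3*max(3,2) = 3*3 = 9
m[7] = 2*max(5,6) = 2*6 = 12
m[8] = 2*max(6,9) = 2*9 = 18
One optimal split: 3 + 3 + 2; product 3*3*2 = 18.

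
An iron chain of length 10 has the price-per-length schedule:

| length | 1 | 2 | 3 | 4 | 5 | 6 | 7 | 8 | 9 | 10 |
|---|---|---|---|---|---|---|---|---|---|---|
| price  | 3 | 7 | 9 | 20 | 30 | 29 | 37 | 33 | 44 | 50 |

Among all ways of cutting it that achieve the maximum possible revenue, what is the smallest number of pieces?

Build r[k] bottom-up: r[k] = max over allowed piece i of (p[i] + r[k−i]).
r[1] = 3
r[2] = max(3+3, 7+0) = 7
r[3] = max(3+7, 7+3, 9+0) = 10
r[4] = max(3+10, 7+7, 9+3, 20+0) = 20
r[5] = max(3+20, 7+10, 9+7, 20+3, 30+0) = 30
r[6] = max(3+30, 7+20, 9+10, 20+7, 30+3, 29+0) = 33
r[7] = max(3+33, 7+30, 9+20, …, 29+3, 37+0) = 37
r[8] = max(3+37, 7+33, 9+30, …, 37+3, 33+0) = 40
r[9] = max(3+40, 7+37, 9+33, …, 33+3, 44+0) = 50
r[10] = max(3+50, 7+40, 9+37, …, 44+3, 50+0) = 60
Maximum revenue is $60.
Now minimize piece count subject to staying optimal: for each k, pieces[k] = 1 + min over i with p[i]+r[k−i]=r[k] of pieces[k−i].
pieces[7] = 1
pieces[8] = 2
pieces[9] = 2
pieces[10] = 2

2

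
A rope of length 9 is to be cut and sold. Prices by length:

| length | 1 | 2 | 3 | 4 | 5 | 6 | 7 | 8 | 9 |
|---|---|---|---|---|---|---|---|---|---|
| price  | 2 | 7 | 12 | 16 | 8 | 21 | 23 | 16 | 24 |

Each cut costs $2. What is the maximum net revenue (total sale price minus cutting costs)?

Consider every possible first cut. net[k] is the best of p[i]+net[k−i] over all sellable i≤k, charging 2 whenever i<k.
net[1] = 2
net[2] = max(2+2-2, 7+0) = 7
net[3] = max(2+7-2, 7+2-2, 12+0) = 12
net[4] = max(2+12-2, 7+7-2, 12+2-2, 16+0) = 16
net[5] = max(2+16-2, 7+12-2, 12+7-2, 16+2-2, 8+0) = 17
net[6] = max(2+17-2, 7+16-2, 12+12-2, 16+7-2, 8+2-2, 21+0) = 22
net[7] = max(2+22-2, 7+17-2, 12+16-2, …, 21+2-2, 23+0) = 26
net[8] = max(2+26-2, 7+22-2, 12+17-2, …, 23+2-2, 16+0) = 30
net[9] = max(2+30-2, 7+26-2, 12+22-2, …, 16+2-2, 24+0) = 32
One optimal plan: pieces 3 + 3 + 3 (2 cuts) → $36 − $4 = $32.

32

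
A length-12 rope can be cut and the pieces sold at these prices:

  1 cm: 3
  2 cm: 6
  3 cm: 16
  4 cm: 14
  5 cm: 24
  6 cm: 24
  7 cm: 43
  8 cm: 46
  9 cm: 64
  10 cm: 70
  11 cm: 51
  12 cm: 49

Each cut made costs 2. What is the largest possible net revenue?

78

Build net[k] bottom-up: net[k] = max over allowed piece i of (p[i] + net[k−i]) − 2 per cut.
net[1] = 3
net[2] = 6
net[3] = 16
net[4] = 17  (first piece 1, then net[3]=16)
net[5] = 24
net[6] = 30  (first piece 3, then net[3]=16)
net[7] = 43
net[8] = 46
net[9] = 64
net[10] = 70
net[11] = 71  (first piece 1, then net[10]=70)
net[12] = 78  (first piece 3, then net[9]=64)
One optimal plan: pieces 9 + 3 (1 cut) → 80 − 2 = 78.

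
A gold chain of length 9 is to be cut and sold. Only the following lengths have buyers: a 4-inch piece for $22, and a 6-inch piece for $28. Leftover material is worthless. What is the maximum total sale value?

44

Let f[k] be the best obtainable value from length k. For each k, try every first piece i and keep the best of price[i] + f[k−i].
f[1] = 0
f[2] = 0
f[3] = 0
f[4] = 22
f[5] = 22
f[6] = 28
f[7] = 28
f[8] = 44  (first piece 4, then f[4]=22)
f[9] = 44
One optimal cutting: pieces 4 + 4 with 1 inch of scrap → $44.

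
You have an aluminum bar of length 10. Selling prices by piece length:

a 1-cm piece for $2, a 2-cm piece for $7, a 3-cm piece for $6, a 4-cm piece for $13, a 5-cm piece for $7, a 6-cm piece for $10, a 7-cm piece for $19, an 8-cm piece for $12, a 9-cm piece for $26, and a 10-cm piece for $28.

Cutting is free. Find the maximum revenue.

Consider every possible first cut. best[k] is the best of p[i]+best[k−i] over all sellable i≤k.
best[1] = 2
best[2] = 7
best[3] = 9  (first piece 1, then best[2]=7)
best[4] = 14  (first piece 2, then best[2]=7)
best[5] = 16  (first piece 1, then best[4]=14)
best[6] = 21  (first piece 2, then best[4]=14)
best[7] = 23  (first piece 1, then best[6]=21)
best[8] = 28  (first piece 2, then best[6]=21)
best[9] = 30  (first piece 1, then best[8]=28)
best[10] = 35  (first piece 2, then best[8]=28)
One optimal cutting: 2 + 2 + 2 + 2 + 2 → $7 + $7 + $7 + $7 + $7 = $35.

35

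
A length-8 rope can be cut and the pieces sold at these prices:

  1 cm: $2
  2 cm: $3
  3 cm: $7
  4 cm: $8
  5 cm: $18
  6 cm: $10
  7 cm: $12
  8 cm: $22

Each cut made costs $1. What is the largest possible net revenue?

24

Build v[k] bottom-up: v[k] = max over allowed piece i of (p[i] + v[k−i]) − 1 per cut.
v[1] = 2
v[2] = max(2+2-1, 3+0) = 3
v[3] = max(2+3-1, 3+2-1, 7+0) = 7
v[4] = max(2+7-1, 3+3-1, 7+2-1, 8+0) = 8
v[5] = max(2+8-1, 3+7-1, 7+3-1, 8+2-1, 18+0) = 18
v[6] = max(2+18-1, 3+8-1, 7+7-1, 8+3-1, 18+2-1, 10+0) = 19
v[7] = max(2+19-1, 3+18-1, 7+8-1, …, 10+2-1, 12+0) = 20
v[8] = max(2+20-1, 3+19-1, 7+18-1, …, 12+2-1, 22+0) = 24
One optimal plan: pieces 5 + 3 (1 cut) → $25 − $1 = $24.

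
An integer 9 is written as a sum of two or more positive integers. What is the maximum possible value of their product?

Let P[k] be the best product for length k (with at least one cut). For each first piece i, the rest contributes max(k−i, P[k−i]).
P[2] = 1·max(1,0) = 1·1 = 1
P[3] = 1·max(2,1) = 1·2 = 2
P[4] = 2·max(2,1) = 2·2 = 4
P[5] = 2·max(3,2) = 2·3 = 6
P[6] = 3·max(3,2) = 3·3 = 9
P[7] = 2·max(5,6) = 2·6 = 12
P[8] = 2·max(6,9) = 2·9 = 18
P[9] = 3·max(6,9) = 3·9 = 27
One optimal split: 3 + 3 + 3; product 3·3·3 = 27.

27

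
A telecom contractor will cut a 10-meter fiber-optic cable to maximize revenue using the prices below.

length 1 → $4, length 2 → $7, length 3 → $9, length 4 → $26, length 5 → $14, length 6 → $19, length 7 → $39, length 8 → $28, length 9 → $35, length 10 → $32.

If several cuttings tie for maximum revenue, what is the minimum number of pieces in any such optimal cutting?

Let r[k] be the best obtainable value from length k. For each k, try every first piece i and keep the best of price[i] + r[k−i].
r[1] = 4
r[2] = 8  (first piece 1, then r[1]=4)
r[3] = 12  (first piece 1, then r[2]=8)
r[4] = 26
r[5] = 30  (first piece 1, then r[4]=26)
r[6] = 34  (first piece 1, then r[5]=30)
r[7] = 39
r[8] = 52  (first piece 4, then r[4]=26)
r[9] = 56  (first piece 1, then r[8]=52)
r[10] = 60  (first piece 1, then r[9]=56)
Maximum revenue is $60.
Now minimize piece count subject to staying optimal: for each k, pieces[k] = 1 + min over i with p[i]+r[k−i]=r[k] of pieces[k−i].
pieces[7] = 1
pieces[8] = 2
pieces[9] = 3
pieces[10] = 4

4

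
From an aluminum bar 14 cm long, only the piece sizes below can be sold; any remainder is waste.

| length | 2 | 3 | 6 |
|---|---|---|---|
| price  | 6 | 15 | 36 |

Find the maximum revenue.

78

Build f[k] bottom-up: f[k] = max over allowed piece i of (p[i] + f[k−i]).
f[1] = 0
f[2] = 6
f[3] = 15
f[4] = 15
f[5] = 21  (first piece 2, then f[3]=15)
f[6] = 36
f[7] = 36
f[8] = 42  (first piece 2, then f[6]=36)
f[9] = 51  (first piece 3, then f[6]=36)
f[10] = 51
f[11] = 57  (first piece 2, then f[9]=51)
f[12] = 72  (first piece 6, then f[6]=36)
f[13] = 72
f[14] = 78  (first piece 2, then f[12]=72)
One optimal cutting: 6 + 6 + 2 → $78.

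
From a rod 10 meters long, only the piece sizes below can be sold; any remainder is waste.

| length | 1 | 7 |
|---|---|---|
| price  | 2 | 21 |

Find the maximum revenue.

Let f[k] be the best obtainable value from length k. For each k, try every first piece i and keep the best of price[i] + f[k−i].
f[1] = 2
f[2] = 4  (first piece 1, then f[1]=2)
f[3] = 6  (first piece 1, then f[2]=4)
f[4] = 8  (first piece 1, then f[3]=6)
f[5] = 10  (first piece 1, then f[4]=8)
f[6] = 12  (first piece 1, then f[5]=10)
f[7] = max(2+12, 21+0) = 21
f[8] = max(2+21, 21+2) = 23
f[9] = max(2+23, 21+4) = 25
f[10] = max(2+25, 21+6) = 27
One optimal cutting: 7 + 1 + 1 + 1 → $27.

27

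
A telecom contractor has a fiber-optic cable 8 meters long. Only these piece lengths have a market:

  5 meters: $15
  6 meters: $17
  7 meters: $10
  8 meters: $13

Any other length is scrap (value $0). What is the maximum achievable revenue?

Build best[k] bottom-up: best[k] = max over allowed piece i of (p[i] + best[k−i]).
best[1] = 0
best[2] = 0
best[3] = 0
best[4] = 0
best[5] = 15
best[6] = max(15+0, 17+0) = 17
best[7] = max(15+0, 17+0, 10+0) = 17
best[8] = max(15+0, 17+0, 10+0, 13+0) = 17
One optimal cutting: pieces 6 with 2 meters of scrap → $17.

17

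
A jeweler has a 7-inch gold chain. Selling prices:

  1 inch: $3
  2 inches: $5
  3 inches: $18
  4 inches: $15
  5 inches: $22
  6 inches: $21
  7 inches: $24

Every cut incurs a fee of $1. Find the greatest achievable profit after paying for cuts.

Build net[k] bottom-up: net[k] = max over allowed piece i of (p[i] + net[k−i]) − 1 per cut.
net[1] = 3
net[2] = 5  (first piece 1, then net[1]=3)
net[3] = 18
net[4] = 20  (first piece 1, then net[3]=18)
net[5] = 22  (first piece 1, then net[4]=20)
net[6] = 35  (first piece 3, then net[3]=18)
net[7] = 37  (first piece 1, then net[6]=35)
One optimal plan: pieces 3 + 3 + 1 (2 cuts) → $39 − $2 = $37.

37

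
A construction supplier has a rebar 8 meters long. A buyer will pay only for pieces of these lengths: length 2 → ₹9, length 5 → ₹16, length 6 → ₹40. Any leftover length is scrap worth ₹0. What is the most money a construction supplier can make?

49

Let r[k] be the best obtainable value from length k. For each k, try every first piece i and keep the best of price[i] + r[k−i].
r[1] = 0
r[2] = 9
r[3] = 9
r[4] = 18  (first piece 2, then r[2]=9)
r[5] = 18
r[6] = 40
r[7] = 40
r[8] = 49  (first piece 2, then r[6]=40)
One optimal cutting: 6 + 2 → ₹49.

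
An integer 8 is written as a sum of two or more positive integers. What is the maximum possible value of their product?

Fill prod[k] for k=2..8: at each k try every first piece i and multiply by the better of (k−i) uncut or prod[k−i].
prod[2] = 1*max(1,0) = 1*1 = 1
prod[3] = 1*max(2,1) = 1*2 = 2
prod[4] = 2*max(2,1) = 2*2 = 4
prod[5] = 2*max(3,2) = 2*3 = 6
prod[6] = 3*max(3,2) = 3*3 = 9
prod[7] = 2*max(5,6) = 2*6 = 12
prod[8] = 2*max(6,9) = 2*9 = 18
One optimal split: 3 + 3 + 2; product 3*3*2 = 18.

18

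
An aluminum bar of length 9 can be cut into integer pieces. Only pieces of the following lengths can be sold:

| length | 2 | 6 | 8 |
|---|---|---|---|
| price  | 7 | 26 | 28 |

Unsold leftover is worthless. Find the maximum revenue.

33

Build best[k] bottom-up: best[k] = max over allowed piece i of (p[i] + best[k−i]).
best[1] = 0
best[2] = 7
best[3] = 7
best[4] = 14  (first piece 2, then best[2]=7)
best[5] = 14
best[6] = max(7+14, 26+0) = 26
best[7] = max(7+14, 26+0) = 26
best[8] = max(7+26, 26+7, 28+0) = 33
best[9] = max(7+26, 26+7, 28+0) = 33
One optimal cutting: pieces 6 + 2 with 1 cm of scrap → $33.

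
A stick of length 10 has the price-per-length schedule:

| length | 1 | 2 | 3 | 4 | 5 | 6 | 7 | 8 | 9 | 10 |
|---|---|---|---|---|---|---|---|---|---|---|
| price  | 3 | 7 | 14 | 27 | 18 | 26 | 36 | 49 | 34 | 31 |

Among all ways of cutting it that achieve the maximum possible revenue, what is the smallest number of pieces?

3

Let r[k] be the best obtainable value from length k. For each k, try every first piece i and keep the best of price[i] + r[k−i].
r[1] = 3
r[2] = max(3+3, 7+0) = 7
r[3] = max(3+7, 7+3, 14+0) = 14
r[4] = max(3+14, 7+7, 14+3, 27+0) = 27
r[5] = max(3+27, 7+14, 14+7, 27+3, 18+0) = 30
r[6] = max(3+30, 7+27, 14+14, 27+7, 18+3, 26+0) = 34
r[7] = max(3+34, 7+30, 14+27, …, 26+3, 36+0) = 41
r[8] = max(3+41, 7+34, 14+30, …, 36+3, 49+0) = 54
r[9] = max(3+54, 7+41, 14+34, …, 49+3, 34+0) = 57
r[10] = max(3+57, 7+54, 14+41, …, 34+3, 31+0) = 61
Maximum revenue is €61.
Now minimize piece count subject to staying optimal: for each k, pieces[k] = 1 + min over i with p[i]+r[k−i]=r[k] of pieces[k−i].
pieces[7] = 2
pieces[8] = 2
pieces[9] = 3
pieces[10] = 3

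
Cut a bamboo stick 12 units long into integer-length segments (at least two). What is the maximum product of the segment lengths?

81

Let f[k] be the best product for length k (with at least one cut). For each first piece i, the rest contributes max(k−i, f[k−i]).
f[2] = 1*max(1,0) = 1*1 = 1
f[3] = 1*max(2,1) = 1*2 = 2
f[4] = 2*max(2,1) = 2*2 = 4
f[5] = 2*max(3,2) = 2*3 = 6
f[6] = 3*max(3,2) = 3*3 = 9
f[7] = 2*max(5,6) = 2*6 = 12
f[8] = 2*max(6,9) = 2*9 = 18
f[9] = 3*max(6,9) = 3*9 = 27
f[10] = 2*max(8,18) = 2*18 = 36
f[11] = 2*max(9,27) = 2*27 = 54
f[12] = 3*max(9,27) = 3*27 = 81
One optimal split: 3 + 3 + 3 + 3; product 3*3*3*3 = 81.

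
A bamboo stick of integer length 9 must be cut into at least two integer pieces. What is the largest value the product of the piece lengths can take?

27

Define prod[k] = max over 1≤i<k of i · max(k−i, prod[k−i]); the inner max lets the remainder stay uncut if that's better.
prod[2] = 1·max(1,0) = 1·1 = 1
prod[3] = max(1·2, 2·1) = 2
prod[4] = max(1·3, 2·2, 3·1) = 4
prod[5] = max(1·4, 2·3, 3·2, 4·1) = 6
prod[6] = max(1·6, 2·4, 3·3, 4·2, 5·1) = 9
prod[7] = max(1·9, 2·6, 3·4, 4·3, 5·2, 6·1) = 12
prod[8] = max(1·12, 2·9, 3·6, …, 6·2, 7·1) = 18
prod[9] = max(1·18, 2·12, 3·9, …, 7·2, 8·1) = 27
One optimal split: 3 + 3 + 3; product 3·3·3 = 27.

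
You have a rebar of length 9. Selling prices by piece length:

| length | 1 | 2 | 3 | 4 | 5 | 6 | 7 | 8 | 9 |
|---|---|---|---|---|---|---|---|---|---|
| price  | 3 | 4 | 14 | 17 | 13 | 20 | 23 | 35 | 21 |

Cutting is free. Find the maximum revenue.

42

Build best[k] bottom-up: best[k] = max over allowed piece i of (p[i] + best[k−i]).
best[1] = 3
best[2] = 6  (first piece 1, then best[1]=3)
best[3] = 14
best[4] = 17  (first piece 1, then best[3]=14)
best[5] = 20  (first piece 1, then best[4]=17)
best[6] = 28  (first piece 3, then best[3]=14)
best[7] = 31  (first piece 1, then best[6]=28)
best[8] = 35
best[9] = 42  (first piece 3, then best[6]=28)
One optimal cutting: 3 + 3 + 3 → ₹14 + ₹14 + ₹14 = ₹42.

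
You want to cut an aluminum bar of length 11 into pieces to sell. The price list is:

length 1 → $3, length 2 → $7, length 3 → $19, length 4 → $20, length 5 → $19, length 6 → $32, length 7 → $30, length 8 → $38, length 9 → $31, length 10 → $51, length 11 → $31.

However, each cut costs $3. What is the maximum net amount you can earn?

55

Let v[k] be the best obtainable value from length k. For each k, try every first piece i and keep the best of price[i] + v[k−i] minus the 3 cut fee when i<k.
v[1] = 3
v[2] = max(3+3-3, 7+0) = 7
v[3] = max(3+7-3, 7+3-3, 19+0) = 19
v[4] = max(3+19-3, 7+7-3, 19+3-3, 20+0) = 20
v[5] = max(3+20-3, 7+19-3, 19+7-3, 20+3-3, 19+0) = 23
v[6] = max(3+23-3, 7+20-3, 19+19-3, 20+7-3, 19+3-3, 32+0) = 35
v[7] = max(3+35-3, 7+23-3, 19+20-3, …, 32+3-3, 30+0) = 36
v[8] = max(3+36-3, 7+35-3, 19+23-3, …, 30+3-3, 38+0) = 39
v[9] = max(3+39-3, 7+36-3, 19+35-3, …, 38+3-3, 31+0) = 51
v[10] = max(3+51-3, 7+39-3, 19+36-3, …, 31+3-3, 51+0) = 52
v[11] = max(3+52-3, 7+51-3, 19+39-3, …, 51+3-3, 31+0) = 55
One optimal plan: pieces 3 + 3 + 3 + 2 (3 cuts) → $64 − $9 = $55.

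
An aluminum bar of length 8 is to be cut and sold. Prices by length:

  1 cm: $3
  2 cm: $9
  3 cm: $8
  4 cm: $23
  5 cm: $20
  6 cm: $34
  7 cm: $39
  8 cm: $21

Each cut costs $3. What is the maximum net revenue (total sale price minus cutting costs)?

43

Build net[k] bottom-up: net[k] = max over allowed piece i of (p[i] + net[k−i]) − 3 per cut.
net[1] = 3
net[2] = max(3+3-3, 9+0) = 9
net[3] = max(3+9-3, 9+3-3, 8+0) = 9
net[4] = max(3+9-3, 9+9-3, 8+3-3, 23+0) = 23
net[5] = max(3+23-3, 9+9-3, 8+9-3, 23+3-3, 20+0) = 23
net[6] = max(3+23-3, 9+23-3, 8+9-3, 23+9-3, 20+3-3, 34+0) = 34
net[7] = max(3+34-3, 9+23-3, 8+23-3, …, 34+3-3, 39+0) = 39
net[8] = max(3+39-3, 9+34-3, 8+23-3, …, 39+3-3, 21+0) = 43
One optimal plan: pieces 4 + 4 (1 cut) → $46 − $3 = $43.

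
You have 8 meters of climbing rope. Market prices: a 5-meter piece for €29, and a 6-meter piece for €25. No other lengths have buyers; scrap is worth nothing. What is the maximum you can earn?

Build r[k] bottom-up: r[k] = max over allowed piece i of (p[i] + r[k−i]).
r[1] = 0
r[2] = 0
r[3] = 0
r[4] = 0
r[5] = 29
r[6] = max(29+0, 25+0) = 29
r[7] = max(29+0, 25+0) = 29
r[8] = max(29+0, 25+0) = 29
One optimal cutting: pieces 5 with 3 meters of scrap → €29.

29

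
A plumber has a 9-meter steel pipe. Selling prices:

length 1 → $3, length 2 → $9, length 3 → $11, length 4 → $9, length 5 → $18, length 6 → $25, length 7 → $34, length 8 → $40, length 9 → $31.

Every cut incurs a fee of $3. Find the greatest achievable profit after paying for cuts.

40

Consider every possible first cut. v[k] is the best of p[i]+v[k−i] over all sellable i≤k, charging 3 whenever i<k.
v[1] = 3
v[2] = max(3+3-3, 9+0) = 9
v[3] = max(3+9-3, 9+3-3, 11+0) = 11
v[4] = max(3+11-3, 9+9-3, 11+3-3, 9+0) = 15
v[5] = max(3+15-3, 9+11-3, 11+9-3, 9+3-3, 18+0) = 18
v[6] = max(3+18-3, 9+15-3, 11+11-3, 9+9-3, 18+3-3, 25+0) = 25
v[7] = max(3+25-3, 9+18-3, 11+15-3, …, 25+3-3, 34+0) = 34
v[8] = max(3+34-3, 9+25-3, 11+18-3, …, 34+3-3, 40+0) = 40
v[9] = max(3+40-3, 9+34-3, 11+25-3, …, 40+3-3, 31+0) = 40
One optimal plan: pieces 8 + 1 (1 cut) → $43 − $3 = $40.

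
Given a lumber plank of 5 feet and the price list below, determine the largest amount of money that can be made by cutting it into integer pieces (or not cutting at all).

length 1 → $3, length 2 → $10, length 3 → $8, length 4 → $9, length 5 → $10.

23

Consider every possible first cut. R[k] is the best of p[i]+R[k−i] over all sellable i≤k.
R[1] = 3
R[2] = 10
R[3] = 13  (first piece 1, then R[2]=10)
R[4] = 20  (first piece 2, then R[2]=10)
R[5] = 23  (first piece 1, then R[4]=20)
One optimal cutting: 2 + 2 + 1 → $10 + $10 + $3 = $23.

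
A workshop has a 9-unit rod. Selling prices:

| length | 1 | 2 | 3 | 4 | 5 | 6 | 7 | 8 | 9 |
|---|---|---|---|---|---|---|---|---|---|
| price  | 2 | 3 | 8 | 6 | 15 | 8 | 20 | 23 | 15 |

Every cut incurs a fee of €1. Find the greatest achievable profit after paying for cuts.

24

Consider every possible first cut. net[k] is the best of p[i]+net[k−i] over all sellable i≤k, charging 1 whenever i<k.
net[1] = 2
net[2] = 3  (first piece 1, then net[1]=2)
net[3] = 8
net[4] = 9  (first piece 1, then net[3]=8)
net[5] = 15
net[6] = 16  (first piece 1, then net[5]=15)
net[7] = 20
net[8] = 23
net[9] = 24  (first piece 1, then net[8]=23)
One optimal plan: pieces 8 + 1 (1 cut) → €25 − €1 = €24.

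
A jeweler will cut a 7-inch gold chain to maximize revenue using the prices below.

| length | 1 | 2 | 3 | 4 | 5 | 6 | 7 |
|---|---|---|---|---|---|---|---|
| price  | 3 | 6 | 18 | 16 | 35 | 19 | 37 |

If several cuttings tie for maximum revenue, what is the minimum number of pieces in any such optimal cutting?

2

Consider every possible first cut. r[k] is the best of p[i]+r[k−i] over all sellable i≤k.
r[1] = 3
r[2] = 6  (first piece 1, then r[1]=3)
r[3] = 18
r[4] = 21  (first piece 1, then r[3]=18)
r[5] = 35
r[6] = 38  (first piece 1, then r[5]=35)
r[7] = 41  (first piece 1, then r[6]=38)
Maximum revenue is $41.
Now minimize piece count subject to staying optimal: for each k, pieces[k] = 1 + min over i with p[i]+r[k−i]=r[k] of pieces[k−i].
pieces[4] = 2
pieces[5] = 1
pieces[6] = 2
pieces[7] = 2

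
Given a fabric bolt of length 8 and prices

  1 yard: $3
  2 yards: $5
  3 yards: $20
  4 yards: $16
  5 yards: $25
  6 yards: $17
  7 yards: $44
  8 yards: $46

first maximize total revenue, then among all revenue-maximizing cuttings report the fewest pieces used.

2

Let r[k] be the best obtainable value from length k. For each k, try every first piece i and keep the best of price[i] + r[k−i].
r[1] = 3
r[2] = max(3+3, 5+0) = 6
r[3] = max(3+6, 5+3, 20+0) = 20
r[4] = max(3+20, 5+6, 20+3, 16+0) = 23
r[5] = max(3+23, 5+20, 20+6, 16+3, 25+0) = 26
r[6] = max(3+26, 5+23, 20+20, 16+6, 25+3, 17+0) = 40
r[7] = max(3+40, 5+26, 20+23, …, 17+3, 44+0) = 44
r[8] = max(3+44, 5+40, 20+26, …, 44+3, 46+0) = 47
Maximum revenue is $47.
Now minimize piece count subject to staying optimal: for each k, pieces[k] = 1 + min over i with p[i]+r[k−i]=r[k] of pieces[k−i].
pieces[5] = 3
pieces[6] = 2
pieces[7] = 1
pieces[8] = 2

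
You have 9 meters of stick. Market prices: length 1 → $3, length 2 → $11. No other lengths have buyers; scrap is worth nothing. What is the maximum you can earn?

Let r[k] be the best obtainable value from length k. For each k, try every first piece i and keep the best of price[i] + r[k−i].
r[1] = 3
r[2] = max(3+3, 11+0) = 11
r[3] = max(3+11, 11+3) = 14
r[4] = max(3+14, 11+11) = 22
r[5] = max(3+22, 11+14) = 25
r[6] = max(3+25, 11+22) = 33
r[7] = max(3+33, 11+25) = 36
r[8] = max(3+36, 11+33) = 44
r[9] = max(3+44, 11+36) = 47
One optimal cutting: 2 + 2 + 2 + 2 + 1 → $47.

47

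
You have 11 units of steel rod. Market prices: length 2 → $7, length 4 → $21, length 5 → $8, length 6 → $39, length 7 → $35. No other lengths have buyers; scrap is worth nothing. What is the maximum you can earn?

Consider every possible first cut. f[k] is the best of p[i]+f[k−i] over all sellable i≤k.
f[1] = 0
f[2] = 7
f[3] = 7
f[4] = 21
f[5] = 21
f[6] = 39
f[7] = 39
f[8] = 46  (first piece 2, then f[6]=39)
f[9] = 46
f[10] = 60  (first piece 4, then f[6]=39)
f[11] = 60
One optimal cutting: pieces 6 + 4 with 1 unit of scrap → $60.

60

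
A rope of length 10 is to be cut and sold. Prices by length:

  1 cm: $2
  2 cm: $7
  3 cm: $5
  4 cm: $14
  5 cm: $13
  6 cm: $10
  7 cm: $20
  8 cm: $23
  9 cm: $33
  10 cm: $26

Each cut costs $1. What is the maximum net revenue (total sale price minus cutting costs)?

34

Consider every possible first cut. net[k] is the best of p[i]+net[k−i] over all sellable i≤k, charging 1 whenever i<k.
net[1] = 2
net[2] = max(2+2-1, 7+0) = 7
net[3] = max(2+7-1, 7+2-1, 5+0) = 8
net[4] = max(2+8-1, 7+7-1, 5+2-1, 14+0) = 14
net[5] = max(2+14-1, 7+8-1, 5+7-1, 14+2-1, 13+0) = 15
net[6] = max(2+15-1, 7+14-1, 5+8-1, 14+7-1, 13+2-1, 10+0) = 20
net[7] = max(2+20-1, 7+15-1, 5+14-1, …, 10+2-1, 20+0) = 21
net[8] = max(2+21-1, 7+20-1, 5+15-1, …, 20+2-1, 23+0) = 27
net[9] = max(2+27-1, 7+21-1, 5+20-1, …, 23+2-1, 33+0) = 33
net[10] = max(2+33-1, 7+27-1, 5+21-1, …, 33+2-1, 26+0) = 34
One optimal plan: pieces 9 + 1 (1 cut) → $35 − $1 = $34.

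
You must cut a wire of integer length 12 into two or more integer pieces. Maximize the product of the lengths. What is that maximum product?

Define m[k] = max over 1≤i<k of i · max(k−i, m[k−i]); the inner max lets the remainder stay uncut if that's better.
Small cases: m[2]=1, m[3]=2, m[4]=4, m[5]=6.
m[6] = 3·max(3,2) = 3·3 = 9
m[7] = 2·max(5,6) = 2·6 = 12
m[8] = 2·max(6,9) = 2·9 = 18
m[9] = 3·max(6,9) = 3·9 = 27
m[10] = 2·max(8,18) = 2·18 = 36
m[11] = 2·max(9,27) = 2·27 = 54
m[12] = 3·max(9,27) = 3·27 = 81
One optimal split: 3 + 3 + 3 + 3; product 3·3·3·3 = 81.

81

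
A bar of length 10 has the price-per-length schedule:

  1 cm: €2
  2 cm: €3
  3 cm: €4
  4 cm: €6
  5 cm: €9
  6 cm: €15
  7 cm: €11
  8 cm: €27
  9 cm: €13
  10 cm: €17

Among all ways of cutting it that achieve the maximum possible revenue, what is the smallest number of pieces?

3

Let r[k] be the best obtainable value from length k. For each k, try every first piece i and keep the best of price[i] + r[k−i].
r[1] = 2
r[2] = 4  (first piece 1, then r[1]=2)
r[3] = 6  (first piece 1, then r[2]=4)
r[4] = 8  (first piece 1, then r[3]=6)
r[5] = 10  (first piece 1, then r[4]=8)
r[6] = 15
r[7] = 17  (first piece 1, then r[6]=15)
r[8] = 27
r[9] = 29  (first piece 1, then r[8]=27)
r[10] = 31  (first piece 1, then r[9]=29)
Maximum revenue is €31.
Now minimize piece count subject to staying optimal: for each k, pieces[k] = 1 + min over i with p[i]+r[k−i]=r[k] of pieces[k−i].
pieces[7] = 2
pieces[8] = 1
pieces[9] = 2
pieces[10] = 3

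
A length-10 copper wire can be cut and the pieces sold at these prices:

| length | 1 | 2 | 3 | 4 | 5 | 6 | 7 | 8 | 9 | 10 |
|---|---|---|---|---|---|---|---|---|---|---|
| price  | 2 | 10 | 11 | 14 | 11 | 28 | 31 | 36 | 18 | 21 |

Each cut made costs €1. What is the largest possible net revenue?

Let net[k] be the best obtainable value from length k. For each k, try every first piece i and keep the best of price[i] + net[k−i] minus the 1 cut fee when i<k.
net[1] = 2
net[2] = max(2+2-1, 10+0) = 10
net[3] = max(2+10-1, 10+2-1, 11+0) = 11
net[4] = max(2+11-1, 10+10-1, 11+2-1, 14+0) = 19
net[5] = max(2+19-1, 10+11-1, 11+10-1, 14+2-1, 11+0) = 20
net[6] = max(2+20-1, 10+19-1, 11+11-1, 14+10-1, 11+2-1, 28+0) = 28
net[7] = max(2+28-1, 10+20-1, 11+19-1, …, 28+2-1, 31+0) = 31
net[8] = max(2+31-1, 10+28-1, 11+20-1, …, 31+2-1, 36+0) = 37
net[9] = max(2+37-1, 10+31-1, 11+28-1, …, 36+2-1, 18+0) = 40
net[10] = max(2+40-1, 10+37-1, 11+31-1, …, 18+2-1, 21+0) = 46
One optimal plan: pieces 2 + 2 + 2 + 2 + 2 (4 cuts) → €50 − €4 = €46.

46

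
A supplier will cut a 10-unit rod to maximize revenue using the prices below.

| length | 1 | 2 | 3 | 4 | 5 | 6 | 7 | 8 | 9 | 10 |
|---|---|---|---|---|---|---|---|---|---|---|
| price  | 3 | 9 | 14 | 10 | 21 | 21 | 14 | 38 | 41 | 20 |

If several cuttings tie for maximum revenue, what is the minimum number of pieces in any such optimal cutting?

2

Consider every possible first cut. r[k] is the best of p[i]+r[k−i] over all sellable i≤k.
r[1] = 3
r[2] = 9
r[3] = 14
r[4] = 18  (first piece 2, then r[2]=9)
r[5] = 23  (first piece 2, then r[3]=14)
r[6] = 28  (first piece 3, then r[3]=14)
r[7] = 32  (first piece 2, then r[5]=23)
r[8] = 38
r[9] = 42  (first piece 3, then r[6]=28)
r[10] = 47  (first piece 2, then r[8]=38)
Maximum revenue is €47.
Now minimize piece count subject to staying optimal: for each k, pieces[k] = 1 + min over i with p[i]+r[k−i]=r[k] of pieces[k−i].
pieces[7] = 3
pieces[8] = 1
pieces[9] = 3
pieces[10] = 2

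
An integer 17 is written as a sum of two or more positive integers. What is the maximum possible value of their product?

486

Fill P[k] for k=2..17: at each k try every first piece i and multiply by the better of (k−i) uncut or P[k−i].
P[2] = 1*max(1,0) = 1*1 = 1
P[3] = max(1*2, 2*1) = 2
P[4] = max(1*3, 2*2, 3*1) = 4
P[5] = max(1*4, 2*3, 3*2, 4*1) = 6
P[6] = max(1*6, 2*4, 3*3, 4*2, 5*1) = 9
P[7] = max(1*9, 2*6, 3*4, 4*3, 5*2, 6*1) = 12
P[8] = max(1*12, 2*9, 3*6, …, 6*2, 7*1) = 18
P[9] = max(1*18, 2*12, 3*9, …, 7*2, 8*1) = 27
P[10] = max(1*27, 2*18, 3*12, …, 8*2, 9*1) = 36
P[11] = max(1*36, 2*27, 3*18, …, 9*2, 10*1) = 54
P[12] = max(1*54, 2*36, 3*27, …, 10*2, 11*1) = 81
P[13] = max(1*81, 2*54, 3*36, …, 11*2, 12*1) = 108
P[14] = max(1*108, 2*81, 3*54, …, 12*2, 13*1) = 162
P[15] = max(1*162, 2*108, 3*81, …, 13*2, 14*1) = 243
P[16] = max(1*243, 2*162, 3*108, …, 14*2, 15*1) = 324
P[17] = max(1*324, 2*243, 3*162, …, 15*2, 16*1) = 486
One optimal split: 3 + 3 + 3 + 3 + 3 + 2; product 3*3*3*3*3*2 = 486.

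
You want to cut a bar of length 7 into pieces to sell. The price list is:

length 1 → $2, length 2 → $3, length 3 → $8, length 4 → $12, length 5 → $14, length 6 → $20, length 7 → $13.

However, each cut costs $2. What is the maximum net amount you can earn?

20

Build net[k] bottom-up: net[k] = max over allowed piece i of (p[i] + net[k−i]) − 2 per cut.
net[1] = 2
net[2] = max(2+2-2, 3+0) = 3
net[3] = max(2+3-2, 3+2-2, 8+0) = 8
net[4] = max(2+8-2, 3+3-2, 8+2-2, 12+0) = 12
net[5] = max(2+12-2, 3+8-2, 8+3-2, 12+2-2, 14+0) = 14
net[6] = max(2+14-2, 3+12-2, 8+8-2, 12+3-2, 14+2-2, 20+0) = 20
net[7] = max(2+20-2, 3+14-2, 8+12-2, …, 20+2-2, 13+0) = 20
One optimal plan: pieces 6 + 1 (1 cut) → $22 − $2 = $20.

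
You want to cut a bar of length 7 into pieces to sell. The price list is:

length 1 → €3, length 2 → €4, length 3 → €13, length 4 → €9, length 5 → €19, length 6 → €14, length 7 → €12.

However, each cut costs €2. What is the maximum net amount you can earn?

Build v[k] bottom-up: v[k] = max over allowed piece i of (p[i] + v[k−i]) − 2 per cut.
v[1] = 3
v[2] = max(3+3-2, 4+0) = 4
v[3] = max(3+4-2, 4+3-2, 13+0) = 13
v[4] = max(3+13-2, 4+4-2, 13+3-2, 9+0) = 14
v[5] = max(3+14-2, 4+13-2, 13+4-2, 9+3-2, 19+0) = 19
v[6] = max(3+19-2, 4+14-2, 13+13-2, 9+4-2, 19+3-2, 14+0) = 24
v[7] = max(3+24-2, 4+19-2, 13+14-2, …, 14+3-2, 12+0) = 25
One optimal plan: pieces 3 + 3 + 1 (2 cuts) → €29 − €4 = €25.

25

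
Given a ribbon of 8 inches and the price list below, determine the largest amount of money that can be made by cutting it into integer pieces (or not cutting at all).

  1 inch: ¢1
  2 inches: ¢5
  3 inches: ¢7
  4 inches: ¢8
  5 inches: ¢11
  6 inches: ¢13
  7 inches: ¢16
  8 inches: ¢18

20

Consider every possible first cut. v[k] is the best of p[i]+v[k−i] over all sellable i≤k.
v[1] = 1
v[2] = max(1+1, 5+0) = 5
v[3] = max(1+5, 5+1, 7+0) = 7
v[4] = max(1+7, 5+5, 7+1, 8+0) = 10
v[5] = max(1+10, 5+7, 7+5, 8+1, 11+0) = 12
v[6] = max(1+12, 5+10, 7+7, 8+5, 11+1, 13+0) = 15
v[7] = max(1+15, 5+12, 7+10, …, 13+1, 16+0) = 17
v[8] = max(1+17, 5+15, 7+12, …, 16+1, 18+0) = 20
One optimal cutting: 2 + 2 + 2 + 2 → ¢5 + ¢5 + ¢5 + ¢5 = ¢20.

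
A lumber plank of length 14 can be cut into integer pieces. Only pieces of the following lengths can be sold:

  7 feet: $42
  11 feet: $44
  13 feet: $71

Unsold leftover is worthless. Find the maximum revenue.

84

Consider every possible first cut. r[k] is the best of p[i]+r[k−i] over all sellable i≤k.
r[1] = 0
r[2] = 0
r[3] = 0
r[4] = 0
r[5] = 0
r[6] = 0
r[7] = 42
r[8] = 42
r[9] = 42
r[10] = 42
r[11] = 44
r[12] = 44
r[13] = 71
r[14] = 84  (first piece 7, then r[7]=42)
One optimal cutting: 7 + 7 → $84.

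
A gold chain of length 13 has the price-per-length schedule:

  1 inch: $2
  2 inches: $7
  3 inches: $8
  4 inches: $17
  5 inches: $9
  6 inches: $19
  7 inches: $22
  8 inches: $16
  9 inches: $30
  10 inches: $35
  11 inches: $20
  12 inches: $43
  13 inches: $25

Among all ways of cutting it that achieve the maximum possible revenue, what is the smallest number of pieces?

4

Build r[k] bottom-up: r[k] = max over allowed piece i of (p[i] + r[k−i]).
r[1] = 2
r[2] = 7
r[3] = 9  (first piece 1, then r[2]=7)
r[4] = 17
r[5] = 19  (first piece 1, then r[4]=17)
r[6] = 24  (first piece 2, then r[4]=17)
r[7] = 26  (first piece 1, then r[6]=24)
r[8] = 34  (first piece 4, then r[4]=17)
r[9] = 36  (first piece 1, then r[8]=34)
r[10] = 41  (first piece 2, then r[8]=34)
r[11] = 43  (first piece 1, then r[10]=41)
r[12] = 51  (first piece 4, then r[8]=34)
r[13] = 53  (first piece 1, then r[12]=51)
Maximum revenue is $53.
Now minimize piece count subject to staying optimal: for each k, pieces[k] = 1 + min over i with p[i]+r[k−i]=r[k] of pieces[k−i].
pieces[10] = 3
pieces[11] = 4
pieces[12] = 3
pieces[13] = 4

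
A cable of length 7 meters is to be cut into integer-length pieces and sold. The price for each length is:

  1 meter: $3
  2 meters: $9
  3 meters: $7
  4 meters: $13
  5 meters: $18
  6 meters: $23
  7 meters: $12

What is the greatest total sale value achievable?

Let best[k] be the best obtainable value from length k. For each k, try every first piece i and keep the best of price[i] + best[k−i].
best[1] = 3
best[2] = max(3+3, 9+0) = 9
best[3] = max(3+9, 9+3, 7+0) = 12
best[4] = max(3+12, 9+9, 7+3, 13+0) = 18
best[5] = max(3+18, 9+12, 7+9, 13+3, 18+0) = 21
best[6] = max(3+21, 9+18, 7+12, 13+9, 18+3, 23+0) = 27
best[7] = max(3+27, 9+21, 7+18, …, 23+3, 12+0) = 30
One optimal cutting: 2 + 2 + 2 + 1 → $9 + $9 + $9 + $3 = $30.

30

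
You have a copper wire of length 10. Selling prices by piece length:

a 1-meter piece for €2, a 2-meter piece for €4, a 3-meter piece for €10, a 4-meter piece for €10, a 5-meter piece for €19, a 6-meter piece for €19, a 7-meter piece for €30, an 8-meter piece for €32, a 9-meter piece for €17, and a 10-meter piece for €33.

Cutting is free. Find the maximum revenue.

Build R[k] bottom-up: R[k] = max over allowed piece i of (p[i] + R[k−i]).
R[1] = 2
R[2] = 4  (first piece 1, then R[1]=2)
R[3] = 10
R[4] = 12  (first piece 1, then R[3]=10)
R[5] = 19
R[6] = 21  (first piece 1, then R[5]=19)
R[7] = 30
R[8] = 32  (first piece 1, then R[7]=30)
R[9] = 34  (first piece 1, then R[8]=32)
R[10] = 40  (first piece 3, then R[7]=30)
One optimal cutting: 7 + 3 → €30 + €10 = €40.

40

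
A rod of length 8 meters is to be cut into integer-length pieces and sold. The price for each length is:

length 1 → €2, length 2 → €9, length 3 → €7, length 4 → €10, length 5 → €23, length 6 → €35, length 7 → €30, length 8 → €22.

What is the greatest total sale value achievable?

44

Consider every possible first cut. R[k] is the best of p[i]+R[k−i] over all sellable i≤k.
R[1] = 2
R[2] = 9
R[3] = 11  (first piece 1, then R[2]=9)
R[4] = 18  (first piece 2, then R[2]=9)
R[5] = 23
R[6] = 35
R[7] = 37  (first piece 1, then R[6]=35)
R[8] = 44  (first piece 2, then R[6]=35)
One optimal cutting: 6 + 2 → €35 + €9 = €44.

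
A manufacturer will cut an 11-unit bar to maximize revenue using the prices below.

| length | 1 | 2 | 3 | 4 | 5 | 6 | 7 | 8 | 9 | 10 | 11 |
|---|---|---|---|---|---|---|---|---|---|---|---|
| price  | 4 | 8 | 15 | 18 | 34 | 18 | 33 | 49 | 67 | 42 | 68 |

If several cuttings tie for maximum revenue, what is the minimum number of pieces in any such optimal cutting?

Build r[k] bottom-up: r[k] = max over allowed piece i of (p[i] + r[k−i]).
r[1] = 4
r[2] = 8  (first piece 1, then r[1]=4)
r[3] = 15
r[4] = 19  (first piece 1, then r[3]=15)
r[5] = 34
r[6] = 38  (first piece 1, then r[5]=34)
r[7] = 42  (first piece 1, then r[6]=38)
r[8] = 49  (first piece 3, then r[5]=34)
r[9] = 67
r[10] = 71  (first piece 1, then r[9]=67)
r[11] = 75  (first piece 1, then r[10]=71)
Maximum revenue is €75.
Now minimize piece count subject to staying optimal: for each k, pieces[k] = 1 + min over i with p[i]+r[k−i]=r[k] of pieces[k−i].
pieces[8] = 1
pieces[9] = 1
pieces[10] = 2
pieces[11] = 2

2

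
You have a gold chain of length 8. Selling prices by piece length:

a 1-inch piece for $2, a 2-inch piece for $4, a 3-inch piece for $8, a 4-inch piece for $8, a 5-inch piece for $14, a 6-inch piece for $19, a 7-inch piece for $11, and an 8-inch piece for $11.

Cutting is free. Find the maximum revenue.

23

Build best[k] bottom-up: best[k] = max over allowed piece i of (p[i] + best[k−i]).
best[1] = 2
best[2] = max(2+2, 4+0) = 4
best[3] = max(2+4, 4+2, 8+0) = 8
best[4] = max(2+8, 4+4, 8+2, 8+0) = 10
best[5] = max(2+10, 4+8, 8+4, 8+2, 14+0) = 14
best[6] = max(2+14, 4+10, 8+8, 8+4, 14+2, 19+0) = 19
best[7] = max(2+19, 4+14, 8+10, …, 19+2, 11+0) = 21
best[8] = max(2+21, 4+19, 8+14, …, 11+2, 11+0) = 23
One optimal cutting: 6 + 1 + 1 → $19 + $2 + $2 = $23.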